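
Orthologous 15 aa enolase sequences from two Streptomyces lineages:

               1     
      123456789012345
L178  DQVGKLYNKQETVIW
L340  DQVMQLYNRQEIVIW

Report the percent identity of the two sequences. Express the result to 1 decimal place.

The sequences differ at positions 4 (G/M), 5 (K/Q), 9 (K/R), 12 (T/I).
11 of the 15 sites match, so the percent identity is 11/15 × 100 = 73.3%.

73.3%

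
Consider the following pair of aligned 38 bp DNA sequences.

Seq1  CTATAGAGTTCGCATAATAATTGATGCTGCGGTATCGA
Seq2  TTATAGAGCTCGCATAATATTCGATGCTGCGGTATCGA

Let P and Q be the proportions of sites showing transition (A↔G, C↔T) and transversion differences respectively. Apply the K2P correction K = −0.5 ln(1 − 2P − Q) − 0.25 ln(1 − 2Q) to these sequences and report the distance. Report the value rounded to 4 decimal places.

The sequences differ at positions 1 (C/T, transition), 9 (T/C, transition), 20 (A/T, transversion), 22 (T/C, transition).
Of the 4 differences, 3 transitions and 1 transversion over 38 sites: P = 3/38 = 0.078947, Q = 1/38 = 0.026316.
d = −0.5·ln(0.815790) − 0.25·ln(0.947368) = −0.5·(-0.203598) − 0.25·(-0.054068) = 0.1153.

0.1153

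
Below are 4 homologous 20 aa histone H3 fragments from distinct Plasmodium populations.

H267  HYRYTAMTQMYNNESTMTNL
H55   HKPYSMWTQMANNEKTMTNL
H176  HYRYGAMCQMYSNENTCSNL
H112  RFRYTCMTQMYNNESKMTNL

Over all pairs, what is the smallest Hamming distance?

4

Pairwise Hamming distances:
  H267 vs H55: 7
  H267 vs H176: 6
  H267 vs H112: 4
  H55 vs H176: 11
  H55 vs H112: 9
  H176 vs H112: 10
The smallest is 4, between H267 and H112.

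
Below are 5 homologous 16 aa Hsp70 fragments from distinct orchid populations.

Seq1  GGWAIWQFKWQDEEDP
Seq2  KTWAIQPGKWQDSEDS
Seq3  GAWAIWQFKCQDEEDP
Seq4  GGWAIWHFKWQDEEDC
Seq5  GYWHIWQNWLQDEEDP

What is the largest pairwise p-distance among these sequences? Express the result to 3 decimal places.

Pairwise Hamming distances:
  Seq1 vs Seq2: 7
  Seq1 vs Seq3: 2
  Seq1 vs Seq4: 2
  Seq1 vs Seq5: 5
  Seq2 vs Seq3: 8
  Seq2 vs Seq4: 7
  Seq2 vs Seq5: 10
  Seq3 vs Seq4: 4
  Seq3 vs Seq5: 5
  Seq4 vs Seq5: 7
The largest is 10 mismatches, between Seq2 and Seq5; p = 10/16 = 0.625.

0.625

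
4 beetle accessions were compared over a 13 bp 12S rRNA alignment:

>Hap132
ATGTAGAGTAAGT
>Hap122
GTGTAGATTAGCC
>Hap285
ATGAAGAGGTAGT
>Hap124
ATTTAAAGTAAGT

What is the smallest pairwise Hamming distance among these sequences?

Pairwise Hamming distances:
  Hap132 vs Hap122: 5
  Hap132 vs Hap285: 3
  Hap132 vs Hap124: 2
  Hap122 vs Hap285: 8
  Hap122 vs Hap124: 7
  Hap285 vs Hap124: 5
The smallest is 2, between Hap132 and Hap124.

2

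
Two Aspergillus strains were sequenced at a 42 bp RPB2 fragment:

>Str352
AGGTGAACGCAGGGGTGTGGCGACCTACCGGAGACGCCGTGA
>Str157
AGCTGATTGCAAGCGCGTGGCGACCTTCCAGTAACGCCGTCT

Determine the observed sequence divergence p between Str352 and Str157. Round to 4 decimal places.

The sequences differ at positions 3 (G/C), 7 (A/T), 8 (C/T), 12 (G/A), 14 (G/C), 16 (T/C), 27 (A/T), 30 (G/A), 32 (A/T), 33 (G/A), 41 (G/C), 42 (A/T).
There are 12 differences over 42 sites, so p = 12/42 = 0.2857.

0.2857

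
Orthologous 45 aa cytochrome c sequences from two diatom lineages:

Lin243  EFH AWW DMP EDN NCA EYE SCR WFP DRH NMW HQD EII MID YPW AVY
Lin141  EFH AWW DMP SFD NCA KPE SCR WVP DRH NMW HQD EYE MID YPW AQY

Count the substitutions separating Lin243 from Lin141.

9

The sequences differ at positions 10 (E/S), 11 (D/F), 12 (N/D), 16 (E/K), 17 (Y/P), 23 (F/V), 35 (I/Y), 36 (I/E), 44 (V/Q).
That gives 9 mismatches out of 45 aligned sites, so the Hamming distance is 9.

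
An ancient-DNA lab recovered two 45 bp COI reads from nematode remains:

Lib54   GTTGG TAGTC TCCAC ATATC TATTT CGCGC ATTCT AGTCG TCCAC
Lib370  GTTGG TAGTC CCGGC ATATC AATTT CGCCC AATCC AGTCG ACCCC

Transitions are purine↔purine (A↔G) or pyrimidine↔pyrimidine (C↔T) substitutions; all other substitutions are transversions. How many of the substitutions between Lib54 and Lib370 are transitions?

The sequences differ at positions 11 (T/C, transition), 13 (C/G, transversion), 14 (A/G, transition), 21 (T/A, transversion), 29 (G/C, transversion), 32 (T/A, transversion), 35 (T/C, transition), 41 (T/A, transversion), 44 (A/C, transversion).
Of the 9 differences, 3 transitions and 6 transversions, so the answer is 3.

3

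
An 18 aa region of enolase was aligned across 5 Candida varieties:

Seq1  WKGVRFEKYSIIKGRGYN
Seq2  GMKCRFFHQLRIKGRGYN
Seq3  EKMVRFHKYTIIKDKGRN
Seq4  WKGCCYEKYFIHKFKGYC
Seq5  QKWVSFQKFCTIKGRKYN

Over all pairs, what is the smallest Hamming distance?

Pairwise Hamming distances:
  Seq1 vs Seq2: 9
  Seq1 vs Seq3: 7
  Seq1 vs Seq4: 8
  Seq1 vs Seq5: 8
  Seq2 vs Seq3: 12
  Seq2 vs Seq4: 14
  Seq2 vs Seq5: 11
  Seq3 vs Seq4: 11
  Seq3 vs Seq5: 11
  Seq4 vs Seq5: 14
The smallest is 7, between Seq1 and Seq3.

7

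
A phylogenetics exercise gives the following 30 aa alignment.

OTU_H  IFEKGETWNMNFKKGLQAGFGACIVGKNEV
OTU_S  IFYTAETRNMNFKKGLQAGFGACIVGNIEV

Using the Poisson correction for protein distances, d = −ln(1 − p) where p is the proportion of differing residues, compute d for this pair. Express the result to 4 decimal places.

Differing sites — 3:E/Y; 4:K/T; 5:G/A; 8:W/R; 27:K/N; 28:N/I.
p = 6/30 = 0.200000.
d = −ln(1 − 0.200000) = −ln(0.800000) = 0.2231.

0.2231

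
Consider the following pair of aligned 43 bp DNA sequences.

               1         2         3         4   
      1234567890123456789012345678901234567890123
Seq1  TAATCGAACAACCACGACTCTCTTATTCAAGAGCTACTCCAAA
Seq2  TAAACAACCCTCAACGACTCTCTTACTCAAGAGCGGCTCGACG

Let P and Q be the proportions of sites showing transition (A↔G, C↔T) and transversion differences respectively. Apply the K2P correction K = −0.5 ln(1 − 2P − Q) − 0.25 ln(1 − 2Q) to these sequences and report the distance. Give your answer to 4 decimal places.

0.3490

The sequences differ at positions 4 (T/A, transversion), 6 (G/A, transition), 8 (A/C, transversion), 10 (A/C, transversion), 11 (A/T, transversion), 13 (C/A, transversion), 26 (T/C, transition), 35 (T/G, transversion), 36 (A/G, transition), 40 (C/G, transversion), 42 (A/C, transversion), 43 (A/G, transition).
Of the 12 differences, 4 transitions and 8 transversions over 43 sites: P = 4/43 = 0.093023, Q = 8/43 = 0.186047.
d = −0.5·ln(0.627907) − 0.25·ln(0.627906) = −0.5·(-0.465363) − 0.25·(-0.465365) = 0.3490.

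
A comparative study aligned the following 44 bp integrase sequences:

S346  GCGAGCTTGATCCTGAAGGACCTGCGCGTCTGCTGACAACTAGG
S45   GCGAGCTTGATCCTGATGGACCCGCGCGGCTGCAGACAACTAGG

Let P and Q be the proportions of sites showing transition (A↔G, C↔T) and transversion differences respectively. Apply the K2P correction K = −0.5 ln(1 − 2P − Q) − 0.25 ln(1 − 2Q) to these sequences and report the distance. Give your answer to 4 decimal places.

0.0970

Differing sites — 17:A/T (Tv); 23:T/C (Ti); 29:T/G (Tv); 34:T/A (Tv).
Of the 4 differences, 1 transition and 3 transversions over 44 sites: P = 1/44 = 0.022727, Q = 3/44 = 0.068182.
d = −0.5·ln(0.886364) − 0.25·ln(0.863636) = −0.5·(-0.120628) − 0.25·(-0.146604) = 0.0970.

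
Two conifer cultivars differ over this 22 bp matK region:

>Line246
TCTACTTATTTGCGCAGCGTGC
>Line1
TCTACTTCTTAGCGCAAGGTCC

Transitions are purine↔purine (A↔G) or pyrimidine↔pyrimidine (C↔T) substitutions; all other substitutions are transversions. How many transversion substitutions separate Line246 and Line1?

4

Mismatches occur at site 8 (A→C, transversion), site 11 (T→A, transversion), site 17 (G→A, transition), site 18 (C→G, transversion), site 21 (G→C, transversion).
Of the 5 differences, 1 transition and 4 transversions, so the answer is 4.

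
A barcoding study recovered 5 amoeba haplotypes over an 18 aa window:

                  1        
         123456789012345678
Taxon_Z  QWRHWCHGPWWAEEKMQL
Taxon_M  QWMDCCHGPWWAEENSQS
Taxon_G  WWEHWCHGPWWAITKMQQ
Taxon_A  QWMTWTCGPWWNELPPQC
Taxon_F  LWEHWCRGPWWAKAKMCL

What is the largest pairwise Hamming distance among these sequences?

Pairwise Hamming distances:
  Taxon_Z vs Taxon_M: 6
  Taxon_Z vs Taxon_G: 5
  Taxon_Z vs Taxon_A: 9
  Taxon_Z vs Taxon_F: 6
  Taxon_M vs Taxon_G: 9
  Taxon_M vs Taxon_A: 9
  Taxon_M vs Taxon_F: 11
  Taxon_G vs Taxon_A: 11
  Taxon_G vs Taxon_F: 6
  Taxon_A vs Taxon_F: 12
The largest is 12, between Taxon_A and Taxon_F.

12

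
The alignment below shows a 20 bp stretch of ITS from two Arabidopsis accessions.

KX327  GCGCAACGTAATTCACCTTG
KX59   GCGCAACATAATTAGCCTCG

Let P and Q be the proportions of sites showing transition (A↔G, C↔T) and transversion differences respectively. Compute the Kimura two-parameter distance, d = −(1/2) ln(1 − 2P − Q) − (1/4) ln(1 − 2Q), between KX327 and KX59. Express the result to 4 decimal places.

Mismatches occur at site 8 (G↔A, transition), site 14 (C↔A, transversion), site 15 (A↔G, transition), site 19 (T↔C, transition).
Of the 4 differences, 3 transitions and 1 transversion over 20 sites: P = 3/20 = 0.150000, Q = 1/20 = 0.050000.
d = −0.5·ln(0.650000) − 0.25·ln(0.900000) = −0.5·(-0.430783) − 0.25·(-0.105361) = 0.2417.

0.2417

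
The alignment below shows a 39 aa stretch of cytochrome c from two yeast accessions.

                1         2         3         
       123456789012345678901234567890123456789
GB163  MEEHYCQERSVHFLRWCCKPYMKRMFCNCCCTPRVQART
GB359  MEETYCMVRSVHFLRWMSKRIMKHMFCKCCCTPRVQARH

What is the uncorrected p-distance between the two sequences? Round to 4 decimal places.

0.2564

Mismatches occur at site 4 (H↔T), site 7 (Q↔M), site 8 (E↔V), site 17 (C↔M), site 18 (C↔S), site 20 (P↔R), site 21 (Y↔I), site 24 (R↔H), site 28 (N↔K), site 39 (T↔H).
There are 10 differences over 39 sites, so p = 10/39 = 0.2564.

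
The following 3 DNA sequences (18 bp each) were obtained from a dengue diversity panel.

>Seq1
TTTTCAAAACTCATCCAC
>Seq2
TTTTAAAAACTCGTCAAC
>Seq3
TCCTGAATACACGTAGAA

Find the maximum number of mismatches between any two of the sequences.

Pairwise Hamming distances:
  Seq1 vs Seq2: 3
  Seq1 vs Seq3: 9
  Seq2 vs Seq3: 8
The largest is 9, between Seq1 and Seq3.

9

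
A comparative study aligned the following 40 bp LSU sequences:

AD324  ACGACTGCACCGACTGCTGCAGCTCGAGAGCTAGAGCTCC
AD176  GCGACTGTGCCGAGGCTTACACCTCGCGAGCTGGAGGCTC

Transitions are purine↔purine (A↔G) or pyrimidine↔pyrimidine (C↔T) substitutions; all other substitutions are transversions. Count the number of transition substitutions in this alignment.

Differing sites — 1:A/G (Ti); 8:C/T (Ti); 9:A/G (Ti); 14:C/G (Tv); 15:T/G (Tv); 16:G/C (Tv); 17:C/T (Ti); 19:G/A (Ti); 22:G/C (Tv); 27:A/C (Tv); 33:A/G (Ti); 37:C/G (Tv); 38:T/C (Ti); 39:C/T (Ti).
Of the 14 differences, 8 transitions and 6 transversions, so the answer is 8.

8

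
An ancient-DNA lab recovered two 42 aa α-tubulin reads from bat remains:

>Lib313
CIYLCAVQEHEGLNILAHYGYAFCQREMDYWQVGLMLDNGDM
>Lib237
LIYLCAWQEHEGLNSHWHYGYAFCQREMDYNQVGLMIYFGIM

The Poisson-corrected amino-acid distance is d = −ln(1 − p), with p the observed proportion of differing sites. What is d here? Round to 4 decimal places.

The sequences differ at positions 1 (C/L), 7 (V/W), 15 (I/S), 16 (L/H), 17 (A/W), 31 (W/N), 37 (L/I), 38 (D/Y), 39 (N/F), 41 (D/I).
p = 10/42 = 0.238095.
d = −ln(1 − 0.238095) = −ln(0.761905) = 0.2719.

0.2719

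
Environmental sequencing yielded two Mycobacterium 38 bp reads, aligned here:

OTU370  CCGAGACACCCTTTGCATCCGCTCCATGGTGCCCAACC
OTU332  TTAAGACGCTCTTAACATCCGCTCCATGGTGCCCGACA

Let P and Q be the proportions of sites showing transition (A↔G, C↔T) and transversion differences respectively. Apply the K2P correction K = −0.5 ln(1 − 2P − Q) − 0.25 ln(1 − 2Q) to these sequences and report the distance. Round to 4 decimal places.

0.3011

The sequences differ at positions 1 (C/T, transition), 2 (C/T, transition), 3 (G/A, transition), 8 (A/G, transition), 10 (C/T, transition), 14 (T/A, transversion), 15 (G/A, transition), 35 (A/G, transition), 38 (C/A, transversion).
Of the 9 differences, 7 transitions and 2 transversions over 38 sites: P = 7/38 = 0.184211, Q = 2/38 = 0.052632.
d = −0.5·ln(0.578946) − 0.25·ln(0.894736) = −0.5·(-0.546546) − 0.25·(-0.111227) = 0.3011.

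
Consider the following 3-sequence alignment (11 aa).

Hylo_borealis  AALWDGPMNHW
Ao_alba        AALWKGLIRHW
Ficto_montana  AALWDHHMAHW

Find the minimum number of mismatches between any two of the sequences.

Pairwise Hamming distances:
  Hylo_borealis vs Ao_alba: 4
  Hylo_borealis vs Ficto_montana: 3
  Ao_alba vs Ficto_montana: 5
The smallest is 3, between Hylo_borealis and Ficto_montana.

3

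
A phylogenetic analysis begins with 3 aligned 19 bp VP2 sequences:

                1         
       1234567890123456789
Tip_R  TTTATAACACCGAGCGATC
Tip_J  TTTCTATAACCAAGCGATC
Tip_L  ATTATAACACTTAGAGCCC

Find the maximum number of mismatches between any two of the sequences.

9

Pairwise Hamming distances:
  Tip_R vs Tip_J: 4
  Tip_R vs Tip_L: 6
  Tip_J vs Tip_L: 9
The largest is 9, between Tip_J and Tip_L.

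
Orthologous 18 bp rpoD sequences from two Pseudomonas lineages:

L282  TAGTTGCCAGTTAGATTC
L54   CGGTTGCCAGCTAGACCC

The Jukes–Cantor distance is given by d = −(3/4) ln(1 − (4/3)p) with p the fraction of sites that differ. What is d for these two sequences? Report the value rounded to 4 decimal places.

Mismatches occur at site 1 (T→C), site 2 (A→G), site 11 (T→C), site 16 (T→C), site 17 (T→C).
p = 5/18 = 0.277778.
d = −0.75 · ln(1 − (4/3)·0.277778) = −0.75 · ln(0.629629) = −0.75 · (-0.462625) = 0.3470.

0.3470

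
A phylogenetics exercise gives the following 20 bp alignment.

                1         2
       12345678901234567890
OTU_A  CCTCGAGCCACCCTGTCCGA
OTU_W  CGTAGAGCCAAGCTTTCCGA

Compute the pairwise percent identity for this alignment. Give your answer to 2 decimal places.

Differing sites — 2:C/G; 4:C/A; 11:C/A; 12:C/G; 15:G/T.
15 of the 20 sites match, so the percent identity is 15/20 × 100 = 75.00%.

75.00%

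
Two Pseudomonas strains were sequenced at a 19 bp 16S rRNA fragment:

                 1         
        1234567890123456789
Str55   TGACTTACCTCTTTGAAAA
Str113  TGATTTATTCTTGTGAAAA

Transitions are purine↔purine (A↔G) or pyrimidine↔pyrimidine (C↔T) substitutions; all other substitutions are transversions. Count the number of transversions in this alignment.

The sequences differ at positions 4 (C/T, transition), 8 (C/T, transition), 9 (C/T, transition), 10 (T/C, transition), 11 (C/T, transition), 13 (T/G, transversion).
Of the 6 differences, 5 transitions and 1 transversion, so the answer is 1.

1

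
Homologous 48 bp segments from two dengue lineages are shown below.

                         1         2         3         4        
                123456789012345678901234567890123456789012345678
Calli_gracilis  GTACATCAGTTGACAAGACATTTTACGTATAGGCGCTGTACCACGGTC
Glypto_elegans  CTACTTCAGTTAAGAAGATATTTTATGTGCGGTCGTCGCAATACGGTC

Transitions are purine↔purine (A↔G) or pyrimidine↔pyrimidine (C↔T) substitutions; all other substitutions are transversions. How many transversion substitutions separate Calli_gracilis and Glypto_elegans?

Differing sites — 1:G/C (Tv); 5:A/T (Tv); 12:G/A (Ti); 14:C/G (Tv); 19:C/T (Ti); 26:C/T (Ti); 29:A/G (Ti); 30:T/C (Ti); 31:A/G (Ti); 33:G/T (Tv); 36:C/T (Ti); 37:T/C (Ti); 39:T/C (Ti); 41:C/A (Tv); 42:C/T (Ti).
Of the 15 differences, 10 transitions and 5 transversions, so the answer is 5.

5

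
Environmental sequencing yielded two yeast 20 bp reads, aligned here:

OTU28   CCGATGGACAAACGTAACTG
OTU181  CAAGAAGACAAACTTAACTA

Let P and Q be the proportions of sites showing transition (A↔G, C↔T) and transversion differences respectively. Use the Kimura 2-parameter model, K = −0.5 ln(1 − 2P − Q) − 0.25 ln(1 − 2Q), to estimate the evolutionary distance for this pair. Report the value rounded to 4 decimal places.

0.4884

Differing sites — 2:C/A (Tv); 3:G/A (Ti); 4:A/G (Ti); 5:T/A (Tv); 6:G/A (Ti); 14:G/T (Tv); 20:G/A (Ti).
Of the 7 differences, 4 transitions and 3 transversions over 20 sites: P = 4/20 = 0.200000, Q = 3/20 = 0.150000.
d = −0.5·ln(0.450000) − 0.25·ln(0.700000) = −0.5·(-0.798508) − 0.25·(-0.356675) = 0.4884.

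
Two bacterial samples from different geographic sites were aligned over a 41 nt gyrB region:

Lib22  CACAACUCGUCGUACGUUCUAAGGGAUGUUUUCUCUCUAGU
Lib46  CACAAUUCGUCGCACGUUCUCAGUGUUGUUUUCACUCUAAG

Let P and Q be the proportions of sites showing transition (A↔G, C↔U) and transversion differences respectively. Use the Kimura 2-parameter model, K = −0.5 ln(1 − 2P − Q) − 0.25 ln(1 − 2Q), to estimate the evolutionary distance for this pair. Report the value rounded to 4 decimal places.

0.2261

The sequences differ at positions 6 (C/U, transition), 13 (U/C, transition), 21 (A/C, transversion), 24 (G/U, transversion), 26 (A/U, transversion), 34 (U/A, transversion), 40 (G/A, transition), 41 (U/G, transversion).
Of the 8 differences, 3 transitions and 5 transversions over 41 sites: P = 3/41 = 0.073171, Q = 5/41 = 0.121951.
d = −0.5·ln(0.731707) − 0.25·ln(0.756098) = −0.5·(-0.312375) − 0.25·(-0.279584) = 0.2261.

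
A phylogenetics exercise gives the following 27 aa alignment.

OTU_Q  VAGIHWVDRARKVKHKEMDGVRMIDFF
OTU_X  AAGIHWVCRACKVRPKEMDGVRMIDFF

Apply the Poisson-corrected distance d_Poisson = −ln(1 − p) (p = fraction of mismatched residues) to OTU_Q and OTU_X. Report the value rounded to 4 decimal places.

The sequences differ at positions 1 (V/A), 8 (D/C), 11 (R/C), 14 (K/R), 15 (H/P).
p = 5/27 = 0.185185.
d = −ln(1 − 0.185185) = −ln(0.814815) = 0.2048.

0.2048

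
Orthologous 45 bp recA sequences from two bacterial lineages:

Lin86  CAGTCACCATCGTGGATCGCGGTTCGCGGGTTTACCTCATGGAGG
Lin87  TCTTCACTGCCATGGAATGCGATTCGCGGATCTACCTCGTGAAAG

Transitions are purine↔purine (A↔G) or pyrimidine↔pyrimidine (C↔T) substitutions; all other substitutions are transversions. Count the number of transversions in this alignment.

3

Mismatches occur at site 1 (C/T, transition), site 2 (A/C, transversion), site 3 (G/T, transversion), site 8 (C/T, transition), site 9 (A/G, transition), site 10 (T/C, transition), site 12 (G/A, transition), site 17 (T/A, transversion), site 18 (C/T, transition), site 22 (G/A, transition), site 30 (G/A, transition), site 32 (T/C, transition), site 39 (A/G, transition), site 42 (G/A, transition), site 44 (G/A, transition).
Of the 15 differences, 12 transitions and 3 transversions, so the answer is 3.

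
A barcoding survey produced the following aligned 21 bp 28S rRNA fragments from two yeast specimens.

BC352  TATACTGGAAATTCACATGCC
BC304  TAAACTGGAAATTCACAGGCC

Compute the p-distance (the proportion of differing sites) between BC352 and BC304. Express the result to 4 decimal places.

Mismatches occur at site 3 (T↔A), site 18 (T↔G).
There are 2 differences over 21 sites, so p = 2/21 = 0.0952.

0.0952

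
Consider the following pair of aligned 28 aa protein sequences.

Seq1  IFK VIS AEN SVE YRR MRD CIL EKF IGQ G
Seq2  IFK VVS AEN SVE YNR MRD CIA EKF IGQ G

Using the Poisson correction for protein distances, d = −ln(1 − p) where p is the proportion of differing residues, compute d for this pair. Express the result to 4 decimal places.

Differing sites — 5:I/V; 14:R/N; 21:L/A.
p = 3/28 = 0.107143.
d = −ln(1 − 0.107143) = −ln(0.892857) = 0.1133.

0.1133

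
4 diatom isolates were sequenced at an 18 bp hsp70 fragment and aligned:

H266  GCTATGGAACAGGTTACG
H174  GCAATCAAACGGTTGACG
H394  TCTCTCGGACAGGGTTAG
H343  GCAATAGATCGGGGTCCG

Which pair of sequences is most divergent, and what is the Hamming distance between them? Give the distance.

Pairwise Hamming distances:
  H266 vs H174: 6
  H266 vs H394: 7
  H266 vs H343: 6
  H174 vs H394: 11
  H174 vs H343: 7
  H394 vs H343: 9
The largest is 11, between H174 and H394.

11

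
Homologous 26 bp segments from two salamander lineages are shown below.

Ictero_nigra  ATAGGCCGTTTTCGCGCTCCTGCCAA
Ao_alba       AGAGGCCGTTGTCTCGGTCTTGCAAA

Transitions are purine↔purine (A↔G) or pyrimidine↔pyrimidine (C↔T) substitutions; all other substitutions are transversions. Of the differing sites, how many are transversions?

5

Differing sites — 2:T/G (Tv); 11:T/G (Tv); 14:G/T (Tv); 17:C/G (Tv); 20:C/T (Ti); 24:C/A (Tv).
Of the 6 differences, 1 transition and 5 transversions, so the answer is 5.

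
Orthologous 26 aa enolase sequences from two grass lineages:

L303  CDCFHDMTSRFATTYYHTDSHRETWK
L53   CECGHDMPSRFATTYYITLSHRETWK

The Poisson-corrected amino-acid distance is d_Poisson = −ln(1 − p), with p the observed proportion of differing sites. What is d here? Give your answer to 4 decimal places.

The sequences differ at positions 2 (D/E), 4 (F/G), 8 (T/P), 17 (H/I), 19 (D/L).
p = 5/26 = 0.192308.
d = −ln(1 − 0.192308) = −ln(0.807692) = 0.2136.

0.2136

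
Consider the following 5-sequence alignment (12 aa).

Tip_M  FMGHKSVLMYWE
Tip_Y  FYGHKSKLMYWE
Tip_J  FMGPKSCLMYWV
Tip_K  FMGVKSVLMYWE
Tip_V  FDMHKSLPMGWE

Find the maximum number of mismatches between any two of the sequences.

Pairwise Hamming distances:
  Tip_M vs Tip_Y: 2
  Tip_M vs Tip_J: 3
  Tip_M vs Tip_K: 1
  Tip_M vs Tip_V: 5
  Tip_Y vs Tip_J: 4
  Tip_Y vs Tip_K: 3
  Tip_Y vs Tip_V: 5
  Tip_J vs Tip_K: 3
  Tip_J vs Tip_V: 7
  Tip_K vs Tip_V: 6
The largest is 7, between Tip_J and Tip_V.

7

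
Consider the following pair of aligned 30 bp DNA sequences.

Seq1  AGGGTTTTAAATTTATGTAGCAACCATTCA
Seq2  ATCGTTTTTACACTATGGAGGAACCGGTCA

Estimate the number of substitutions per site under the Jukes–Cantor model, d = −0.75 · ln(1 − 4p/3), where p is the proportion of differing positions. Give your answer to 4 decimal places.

Mismatches occur at site 2 (G→T), site 3 (G→C), site 9 (A→T), site 11 (A→C), site 12 (T→A), site 13 (T→C), site 18 (T→G), site 21 (C→G), site 26 (A→G), site 27 (T→G).
p = 10/30 = 0.333333.
d = −0.75 · ln(1 − (4/3)·0.333333) = −0.75 · ln(0.555556) = −0.75 · (-0.587786) = 0.4408.

0.4408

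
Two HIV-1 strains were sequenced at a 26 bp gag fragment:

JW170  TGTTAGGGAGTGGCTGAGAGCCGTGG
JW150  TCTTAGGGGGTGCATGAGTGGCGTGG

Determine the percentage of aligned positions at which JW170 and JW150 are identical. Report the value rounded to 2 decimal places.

76.92%

Differing sites — 2:G/C; 9:A/G; 13:G/C; 14:C/A; 19:A/T; 21:C/G.
20 of the 26 sites match, so the percent identity is 20/26 × 100 = 76.92%.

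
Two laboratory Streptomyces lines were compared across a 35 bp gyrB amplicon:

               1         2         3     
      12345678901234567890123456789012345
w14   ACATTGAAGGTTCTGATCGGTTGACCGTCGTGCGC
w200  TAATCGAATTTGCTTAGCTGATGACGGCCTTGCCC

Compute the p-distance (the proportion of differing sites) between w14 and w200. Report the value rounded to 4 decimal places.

Differing sites — 1:A/T; 2:C/A; 5:T/C; 9:G/T; 10:G/T; 12:T/G; 15:G/T; 17:T/G; 19:G/T; 21:T/A; 26:C/G; 28:T/C; 30:G/T; 34:G/C.
There are 14 differences over 35 sites, so p = 14/35 = 0.4000.

0.4000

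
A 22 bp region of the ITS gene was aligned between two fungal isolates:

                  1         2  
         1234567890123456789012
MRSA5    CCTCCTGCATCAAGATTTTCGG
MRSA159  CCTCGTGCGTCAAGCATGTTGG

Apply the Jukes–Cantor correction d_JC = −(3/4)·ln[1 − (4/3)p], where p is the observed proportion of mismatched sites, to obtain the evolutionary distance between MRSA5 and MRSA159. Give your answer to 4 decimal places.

0.3390

Mismatches occur at site 5 (C↔G), site 9 (A↔G), site 15 (A↔C), site 16 (T↔A), site 18 (T↔G), site 20 (C↔T).
p = 6/22 = 0.272727.
d = −0.75 · ln(1 − (4/3)·0.272727) = −0.75 · ln(0.636364) = −0.75 · (-0.451985) = 0.3390.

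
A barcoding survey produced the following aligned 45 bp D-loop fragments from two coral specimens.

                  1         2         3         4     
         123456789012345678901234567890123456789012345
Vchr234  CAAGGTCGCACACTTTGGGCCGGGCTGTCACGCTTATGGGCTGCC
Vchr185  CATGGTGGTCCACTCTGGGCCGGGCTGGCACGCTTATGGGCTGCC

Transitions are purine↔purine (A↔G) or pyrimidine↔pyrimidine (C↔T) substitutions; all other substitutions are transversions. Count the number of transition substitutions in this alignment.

Differing sites — 3:A/T (Tv); 7:C/G (Tv); 9:C/T (Ti); 10:A/C (Tv); 15:T/C (Ti); 28:T/G (Tv).
Of the 6 differences, 2 transitions and 4 transversions, so the answer is 2.

2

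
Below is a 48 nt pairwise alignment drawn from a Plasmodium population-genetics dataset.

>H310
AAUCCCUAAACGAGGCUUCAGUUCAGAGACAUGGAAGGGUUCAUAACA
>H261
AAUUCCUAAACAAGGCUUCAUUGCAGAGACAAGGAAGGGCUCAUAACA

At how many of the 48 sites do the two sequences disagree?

Differing sites — 4:C/U; 12:G/A; 21:G/U; 23:U/G; 32:U/A; 40:U/C.
That gives 6 mismatches out of 48 aligned sites, so the Hamming distance is 6.

6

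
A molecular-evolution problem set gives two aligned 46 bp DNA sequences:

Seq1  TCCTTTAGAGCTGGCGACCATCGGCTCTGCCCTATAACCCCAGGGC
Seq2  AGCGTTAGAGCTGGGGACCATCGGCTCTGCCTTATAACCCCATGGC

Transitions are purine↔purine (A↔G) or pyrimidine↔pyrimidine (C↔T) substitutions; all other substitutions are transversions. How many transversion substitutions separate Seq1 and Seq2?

Mismatches occur at site 1 (T→A, transversion), site 2 (C→G, transversion), site 4 (T→G, transversion), site 15 (C→G, transversion), site 32 (C→T, transition), site 43 (G→T, transversion).
Of the 6 differences, 1 transition and 5 transversions, so the answer is 5.

5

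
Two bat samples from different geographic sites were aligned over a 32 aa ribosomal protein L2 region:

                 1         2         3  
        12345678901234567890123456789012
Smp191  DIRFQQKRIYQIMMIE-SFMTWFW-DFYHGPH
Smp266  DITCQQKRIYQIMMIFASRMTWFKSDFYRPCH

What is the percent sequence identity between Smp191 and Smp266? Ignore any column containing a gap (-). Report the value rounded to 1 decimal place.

73.3%

Excluding the 2 gap columns leaves 30 comparable sites.
Mismatches occur at site 3 (R→T), site 4 (F→C), site 16 (E→F), site 19 (F→R), site 24 (W→K), site 29 (H→R), site 30 (G→P), site 31 (P→C).
22 of the 30 comparable sites match, so the percent identity is 22/30 × 100 = 73.3%.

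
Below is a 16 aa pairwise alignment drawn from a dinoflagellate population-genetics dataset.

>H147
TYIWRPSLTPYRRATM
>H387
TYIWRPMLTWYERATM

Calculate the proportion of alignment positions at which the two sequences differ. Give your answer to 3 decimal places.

0.188

Mismatches occur at site 7 (S↔M), site 10 (P↔W), site 12 (R↔E).
There are 3 differences over 16 sites, so p = 3/16 = 0.188.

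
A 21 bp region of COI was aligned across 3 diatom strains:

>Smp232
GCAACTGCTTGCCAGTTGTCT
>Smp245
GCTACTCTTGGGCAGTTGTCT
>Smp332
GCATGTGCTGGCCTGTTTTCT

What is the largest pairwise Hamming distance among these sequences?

Pairwise Hamming distances:
  Smp232 vs Smp245: 5
  Smp232 vs Smp332: 5
  Smp245 vs Smp332: 8
The largest is 8, between Smp245 and Smp332.

8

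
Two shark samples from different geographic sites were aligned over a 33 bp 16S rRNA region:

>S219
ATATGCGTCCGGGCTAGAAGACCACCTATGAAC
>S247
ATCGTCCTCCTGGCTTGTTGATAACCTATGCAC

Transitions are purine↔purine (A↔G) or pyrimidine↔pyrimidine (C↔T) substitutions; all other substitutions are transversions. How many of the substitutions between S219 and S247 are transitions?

Mismatches occur at site 3 (A↔C, transversion), site 4 (T↔G, transversion), site 5 (G↔T, transversion), site 7 (G↔C, transversion), site 11 (G↔T, transversion), site 16 (A↔T, transversion), site 18 (A↔T, transversion), site 19 (A↔T, transversion), site 22 (C↔T, transition), site 23 (C↔A, transversion), site 31 (A↔C, transversion).
Of the 11 differences, 1 transition and 10 transversions, so the answer is 1.

1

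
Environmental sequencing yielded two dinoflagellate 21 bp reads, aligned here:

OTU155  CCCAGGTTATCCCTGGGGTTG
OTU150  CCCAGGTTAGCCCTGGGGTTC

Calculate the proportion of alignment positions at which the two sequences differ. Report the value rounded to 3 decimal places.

The sequences differ at positions 10 (T/G), 21 (G/C).
There are 2 differences over 21 sites, so p = 2/21 = 0.095.

0.095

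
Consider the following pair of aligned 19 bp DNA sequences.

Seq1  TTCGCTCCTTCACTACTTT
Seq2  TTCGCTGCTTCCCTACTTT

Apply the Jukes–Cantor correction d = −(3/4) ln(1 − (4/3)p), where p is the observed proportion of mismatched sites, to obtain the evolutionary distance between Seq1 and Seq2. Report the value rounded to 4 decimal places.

The sequences differ at positions 7 (C/G), 12 (A/C).
p = 2/19 = 0.105263.
d = −0.75 · ln(1 − (4/3)·0.105263) = −0.75 · ln(0.859649) = −0.75 · (-0.151231) = 0.1134.

0.1134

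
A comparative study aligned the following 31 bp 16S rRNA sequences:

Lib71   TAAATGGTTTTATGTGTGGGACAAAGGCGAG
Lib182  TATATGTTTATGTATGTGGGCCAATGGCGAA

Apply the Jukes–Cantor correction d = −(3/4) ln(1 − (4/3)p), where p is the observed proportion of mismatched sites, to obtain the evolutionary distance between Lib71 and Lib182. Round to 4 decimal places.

0.3163

Mismatches occur at site 3 (A/T), site 7 (G/T), site 10 (T/A), site 12 (A/G), site 14 (G/A), site 21 (A/C), site 25 (A/T), site 31 (G/A).
p = 8/31 = 0.258065.
d = −0.75 · ln(1 − (4/3)·0.258065) = −0.75 · ln(0.655913) = −0.75 · (-0.421727) = 0.3163.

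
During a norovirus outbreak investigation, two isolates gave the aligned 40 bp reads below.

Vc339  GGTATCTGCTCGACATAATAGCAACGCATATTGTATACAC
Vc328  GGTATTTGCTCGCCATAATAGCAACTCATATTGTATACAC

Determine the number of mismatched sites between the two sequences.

Differing sites — 6:C/T; 13:A/C; 26:G/T.
That gives 3 mismatches out of 40 aligned sites, so the Hamming distance is 3.

3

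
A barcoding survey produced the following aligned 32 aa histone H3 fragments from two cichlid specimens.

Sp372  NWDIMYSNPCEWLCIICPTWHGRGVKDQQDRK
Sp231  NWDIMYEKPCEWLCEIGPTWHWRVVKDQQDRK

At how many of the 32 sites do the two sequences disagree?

Mismatches occur at site 7 (S/E), site 8 (N/K), site 15 (I/E), site 17 (C/G), site 22 (G/W), site 24 (G/V).
That gives 6 mismatches out of 32 aligned sites, so the Hamming distance is 6.

6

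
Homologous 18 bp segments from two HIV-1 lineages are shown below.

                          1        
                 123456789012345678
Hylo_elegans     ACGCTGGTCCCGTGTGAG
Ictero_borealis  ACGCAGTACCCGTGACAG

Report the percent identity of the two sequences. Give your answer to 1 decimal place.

Mismatches occur at site 5 (T→A), site 7 (G→T), site 8 (T→A), site 15 (T→A), site 16 (G→C).
13 of the 18 sites match, so the percent identity is 13/18 × 100 = 72.2%.

72.2%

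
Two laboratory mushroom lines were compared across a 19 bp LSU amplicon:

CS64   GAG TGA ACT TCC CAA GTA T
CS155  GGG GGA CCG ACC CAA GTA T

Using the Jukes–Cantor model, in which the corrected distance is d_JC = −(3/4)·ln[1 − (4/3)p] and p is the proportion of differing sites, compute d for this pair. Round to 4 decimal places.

Differing sites — 2:A/G; 4:T/G; 7:A/C; 9:T/G; 10:T/A.
p = 5/19 = 0.263158.
d = −0.75 · ln(1 − (4/3)·0.263158) = −0.75 · ln(0.649123) = −0.75 · (-0.432133) = 0.3241.

0.3241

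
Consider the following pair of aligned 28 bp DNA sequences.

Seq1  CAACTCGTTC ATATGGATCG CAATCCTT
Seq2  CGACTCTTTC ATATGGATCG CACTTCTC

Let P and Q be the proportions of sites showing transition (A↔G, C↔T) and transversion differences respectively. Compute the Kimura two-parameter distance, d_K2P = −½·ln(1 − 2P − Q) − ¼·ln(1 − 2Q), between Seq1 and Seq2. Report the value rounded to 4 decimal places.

0.2068

The sequences differ at positions 2 (A/G, transition), 7 (G/T, transversion), 23 (A/C, transversion), 25 (C/T, transition), 28 (T/C, transition).
Of the 5 differences, 3 transitions and 2 transversions over 28 sites: P = 3/28 = 0.107143, Q = 2/28 = 0.071429.
d = −0.5·ln(0.714285) − 0.25·ln(0.857142) = −0.5·(-0.336473) − 0.25·(-0.154152) = 0.2068.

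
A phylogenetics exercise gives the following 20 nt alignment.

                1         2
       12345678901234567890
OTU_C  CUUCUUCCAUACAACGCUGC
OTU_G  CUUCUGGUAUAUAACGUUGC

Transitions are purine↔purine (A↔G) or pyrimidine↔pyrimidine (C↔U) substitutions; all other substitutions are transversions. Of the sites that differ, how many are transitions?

The sequences differ at positions 6 (U/G, transversion), 7 (C/G, transversion), 8 (C/U, transition), 12 (C/U, transition), 17 (C/U, transition).
Of the 5 differences, 3 transitions and 2 transversions, so the answer is 3.

3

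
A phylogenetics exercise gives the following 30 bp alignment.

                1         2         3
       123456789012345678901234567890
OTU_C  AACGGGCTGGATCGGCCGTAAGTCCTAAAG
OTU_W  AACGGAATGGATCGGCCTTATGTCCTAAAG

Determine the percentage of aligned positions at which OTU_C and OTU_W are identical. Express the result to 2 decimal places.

Mismatches occur at site 6 (G→A), site 7 (C→A), site 18 (G→T), site 21 (A→T).
26 of the 30 sites match, so the percent identity is 26/30 × 100 = 86.67%.

86.67%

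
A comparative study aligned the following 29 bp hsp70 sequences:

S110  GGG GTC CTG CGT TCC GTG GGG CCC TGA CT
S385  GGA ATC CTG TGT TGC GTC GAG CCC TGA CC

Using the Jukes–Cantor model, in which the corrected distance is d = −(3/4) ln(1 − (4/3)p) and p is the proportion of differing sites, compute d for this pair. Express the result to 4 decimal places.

Differing sites — 3:G/A; 4:G/A; 10:C/T; 14:C/G; 18:G/C; 20:G/A; 29:T/C.
p = 7/29 = 0.241379.
d = −0.75 · ln(1 − (4/3)·0.241379) = −0.75 · ln(0.678161) = −0.75 · (-0.388371) = 0.2913.

0.2913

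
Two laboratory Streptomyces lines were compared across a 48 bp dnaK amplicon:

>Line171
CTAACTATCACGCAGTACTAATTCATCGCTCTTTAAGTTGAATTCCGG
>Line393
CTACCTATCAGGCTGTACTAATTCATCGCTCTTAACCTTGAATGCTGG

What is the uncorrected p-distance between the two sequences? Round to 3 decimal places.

0.167

Differing sites — 4:A/C; 11:C/G; 14:A/T; 34:T/A; 36:A/C; 37:G/C; 44:T/G; 46:C/T.
There are 8 differences over 48 sites, so p = 8/48 = 0.167.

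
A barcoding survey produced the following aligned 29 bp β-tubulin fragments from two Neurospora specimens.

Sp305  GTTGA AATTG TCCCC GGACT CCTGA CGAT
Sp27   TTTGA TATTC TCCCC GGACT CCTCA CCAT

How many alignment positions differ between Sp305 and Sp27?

5

The sequences differ at positions 1 (G/T), 6 (A/T), 10 (G/C), 24 (G/C), 27 (G/C).
That gives 5 mismatches out of 29 aligned sites, so the Hamming distance is 5.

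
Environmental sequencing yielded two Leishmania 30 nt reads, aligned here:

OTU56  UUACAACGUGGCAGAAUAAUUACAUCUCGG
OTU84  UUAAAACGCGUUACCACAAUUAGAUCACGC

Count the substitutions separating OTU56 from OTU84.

Mismatches occur at site 4 (C↔A), site 9 (U↔C), site 11 (G↔U), site 12 (C↔U), site 14 (G↔C), site 15 (A↔C), site 17 (U↔C), site 23 (C↔G), site 27 (U↔A), site 30 (G↔C).
That gives 10 mismatches out of 30 aligned sites, so the Hamming distance is 10.

10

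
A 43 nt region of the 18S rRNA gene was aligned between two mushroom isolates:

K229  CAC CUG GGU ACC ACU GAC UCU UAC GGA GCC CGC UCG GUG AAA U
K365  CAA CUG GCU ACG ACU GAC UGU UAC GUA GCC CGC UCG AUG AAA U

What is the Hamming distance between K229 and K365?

6

Mismatches occur at site 3 (C→A), site 8 (G→C), site 12 (C→G), site 20 (C→G), site 26 (G→U), site 37 (G→A).
That gives 6 mismatches out of 43 aligned sites, so the Hamming distance is 6.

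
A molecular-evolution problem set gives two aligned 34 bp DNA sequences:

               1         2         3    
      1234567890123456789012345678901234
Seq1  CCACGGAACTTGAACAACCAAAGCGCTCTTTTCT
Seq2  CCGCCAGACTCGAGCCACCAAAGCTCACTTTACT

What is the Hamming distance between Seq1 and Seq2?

The sequences differ at positions 3 (A/G), 5 (G/C), 6 (G/A), 7 (A/G), 11 (T/C), 14 (A/G), 16 (A/C), 25 (G/T), 27 (T/A), 32 (T/A).
That gives 10 mismatches out of 34 aligned sites, so the Hamming distance is 10.

10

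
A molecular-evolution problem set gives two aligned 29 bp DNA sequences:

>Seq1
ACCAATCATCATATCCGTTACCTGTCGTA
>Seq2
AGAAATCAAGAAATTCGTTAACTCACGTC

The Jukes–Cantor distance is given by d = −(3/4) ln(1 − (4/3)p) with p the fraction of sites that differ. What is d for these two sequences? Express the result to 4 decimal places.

0.4618

The sequences differ at positions 2 (C/G), 3 (C/A), 9 (T/A), 10 (C/G), 12 (T/A), 15 (C/T), 21 (C/A), 24 (G/C), 25 (T/A), 29 (A/C).
p = 10/29 = 0.344828.
d = −0.75 · ln(1 − (4/3)·0.344828) = −0.75 · ln(0.540229) = −0.75 · (-0.615762) = 0.4618.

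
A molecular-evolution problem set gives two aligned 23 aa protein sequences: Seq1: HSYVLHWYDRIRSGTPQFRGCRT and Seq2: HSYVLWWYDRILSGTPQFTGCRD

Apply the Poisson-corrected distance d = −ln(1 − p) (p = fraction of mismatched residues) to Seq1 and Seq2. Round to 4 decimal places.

0.1911

Differing sites — 6:H/W; 12:R/L; 19:R/T; 23:T/D.
p = 4/23 = 0.173913.
d = −ln(1 − 0.173913) = −ln(0.826087) = 0.1911.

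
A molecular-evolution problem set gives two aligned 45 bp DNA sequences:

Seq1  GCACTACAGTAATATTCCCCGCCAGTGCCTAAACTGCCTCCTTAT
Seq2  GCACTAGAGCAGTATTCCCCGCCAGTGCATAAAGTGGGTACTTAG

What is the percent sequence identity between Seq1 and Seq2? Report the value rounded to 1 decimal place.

80.0%

Mismatches occur at site 7 (C→G), site 10 (T→C), site 12 (A→G), site 29 (C→A), site 34 (C→G), site 37 (C→G), site 38 (C→G), site 40 (C→A), site 45 (T→G).
36 of the 45 sites match, so the percent identity is 36/45 × 100 = 80.0%.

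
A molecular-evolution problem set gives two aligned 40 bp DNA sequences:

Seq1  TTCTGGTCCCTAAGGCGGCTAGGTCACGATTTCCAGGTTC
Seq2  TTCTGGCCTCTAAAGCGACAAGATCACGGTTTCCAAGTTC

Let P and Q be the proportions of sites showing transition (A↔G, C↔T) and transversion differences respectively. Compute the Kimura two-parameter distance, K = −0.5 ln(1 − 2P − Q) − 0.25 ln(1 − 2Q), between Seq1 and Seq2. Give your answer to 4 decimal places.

Mismatches occur at site 7 (T↔C, transition), site 9 (C↔T, transition), site 14 (G↔A, transition), site 18 (G↔A, transition), site 20 (T↔A, transversion), site 23 (G↔A, transition), site 29 (A↔G, transition), site 36 (G↔A, transition).
Of the 8 differences, 7 transitions and 1 transversion over 40 sites: P = 7/40 = 0.175000, Q = 1/40 = 0.025000.
d = −0.5·ln(0.625000) − 0.25·ln(0.950000) = −0.5·(-0.470004) − 0.25·(-0.051293) = 0.2478.

0.2478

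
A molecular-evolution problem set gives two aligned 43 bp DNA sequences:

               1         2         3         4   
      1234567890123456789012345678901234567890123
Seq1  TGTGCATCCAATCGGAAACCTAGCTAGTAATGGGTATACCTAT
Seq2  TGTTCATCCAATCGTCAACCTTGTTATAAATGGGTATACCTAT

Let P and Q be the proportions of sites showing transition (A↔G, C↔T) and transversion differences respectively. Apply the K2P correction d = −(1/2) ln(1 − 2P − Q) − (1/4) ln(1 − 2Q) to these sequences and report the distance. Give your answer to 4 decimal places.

Mismatches occur at site 4 (G→T, transversion), site 15 (G→T, transversion), site 16 (A→C, transversion), site 22 (A→T, transversion), site 24 (C→T, transition), site 27 (G→T, transversion), site 28 (T→A, transversion).
Of the 7 differences, 1 transition and 6 transversions over 43 sites: P = 1/43 = 0.023256, Q = 6/43 = 0.139535.
d = −0.5·ln(0.813953) − 0.25·ln(0.720930) = −0.5·(-0.205853) − 0.25·(-0.327213) = 0.1847.

0.1847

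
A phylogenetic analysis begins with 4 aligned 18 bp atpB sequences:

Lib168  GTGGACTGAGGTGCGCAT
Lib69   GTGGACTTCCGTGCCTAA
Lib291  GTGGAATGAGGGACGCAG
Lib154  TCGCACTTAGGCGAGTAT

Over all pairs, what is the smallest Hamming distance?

Pairwise Hamming distances:
  Lib168 vs Lib69: 6
  Lib168 vs Lib291: 4
  Lib168 vs Lib154: 7
  Lib69 vs Lib291: 9
  Lib69 vs Lib154: 9
  Lib291 vs Lib154: 10
The smallest is 4, between Lib168 and Lib291.

4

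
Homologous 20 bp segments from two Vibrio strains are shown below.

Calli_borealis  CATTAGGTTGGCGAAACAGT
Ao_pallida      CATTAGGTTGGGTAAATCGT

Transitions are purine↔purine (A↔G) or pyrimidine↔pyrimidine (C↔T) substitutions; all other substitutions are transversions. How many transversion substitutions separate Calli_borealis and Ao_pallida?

3

Differing sites — 12:C/G (Tv); 13:G/T (Tv); 17:C/T (Ti); 18:A/C (Tv).
Of the 4 differences, 1 transition and 3 transversions, so the answer is 3.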